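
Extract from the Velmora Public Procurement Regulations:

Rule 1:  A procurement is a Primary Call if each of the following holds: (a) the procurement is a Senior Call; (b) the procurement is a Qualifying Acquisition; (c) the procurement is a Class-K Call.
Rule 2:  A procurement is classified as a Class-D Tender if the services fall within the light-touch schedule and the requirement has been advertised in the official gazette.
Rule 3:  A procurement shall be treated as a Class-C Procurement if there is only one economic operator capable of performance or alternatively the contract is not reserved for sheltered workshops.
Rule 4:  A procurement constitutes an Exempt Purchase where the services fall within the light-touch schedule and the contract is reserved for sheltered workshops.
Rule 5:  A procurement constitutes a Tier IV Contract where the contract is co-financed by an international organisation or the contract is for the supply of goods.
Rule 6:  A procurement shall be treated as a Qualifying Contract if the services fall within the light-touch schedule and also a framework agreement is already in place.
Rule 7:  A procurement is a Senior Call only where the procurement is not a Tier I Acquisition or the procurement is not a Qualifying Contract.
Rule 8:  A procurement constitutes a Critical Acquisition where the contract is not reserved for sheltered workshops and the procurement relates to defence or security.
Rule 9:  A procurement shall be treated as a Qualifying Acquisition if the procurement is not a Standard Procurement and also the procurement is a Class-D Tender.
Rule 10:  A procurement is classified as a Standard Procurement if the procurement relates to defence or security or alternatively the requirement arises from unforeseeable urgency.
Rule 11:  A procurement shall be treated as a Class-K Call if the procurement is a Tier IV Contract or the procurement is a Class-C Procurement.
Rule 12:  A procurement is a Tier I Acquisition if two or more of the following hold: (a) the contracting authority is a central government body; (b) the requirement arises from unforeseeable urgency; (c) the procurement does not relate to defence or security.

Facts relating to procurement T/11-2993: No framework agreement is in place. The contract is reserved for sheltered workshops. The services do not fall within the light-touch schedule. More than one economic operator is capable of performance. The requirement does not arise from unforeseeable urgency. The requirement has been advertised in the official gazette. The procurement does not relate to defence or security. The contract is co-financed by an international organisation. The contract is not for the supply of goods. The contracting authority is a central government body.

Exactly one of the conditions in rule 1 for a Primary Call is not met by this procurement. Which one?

Qualifying Acquisition

rule 12 — Tier I Acquisition: the contracting authority is a central government body? yes; the requirement arises from unforeseeable urgency? no; the procurement does not relate to defence or security? yes — 2 of 3 hold (need ≥2) → satisfied.
rule 6 — Qualifying Contract: [the services fall within the light-touch schedule? no] AND [a framework agreement is already in place? no] → not satisfied.
rule 7 — Senior Call: [not a Tier I Acquisition (rule 12)? no] OR [not a Qualifying Contract (rule 6)? yes] → satisfied.
rule 10 — Standard Procurement: [the procurement relates to defence or security? no] OR [the requirement arises from unforeseeable urgency? no] → not satisfied.
rule 2 — Class-D Tender: [the services fall within the light-touch schedule? no] AND [the requirement has been advertised in the official gazette? yes] → not satisfied.
rule 9 — Qualifying Acquisition: [not a Standard Procurement (rule 10)? yes] AND [Class-D Tender (rule 2)? no] → not satisfied.
rule 5 — Tier IV Contract: [the contract is co-financed by an international organisation? yes] OR [the contract is for the supply of goods? no] → satisfied.
rule 3 — Class-C Procurement: [there is only one economic operator capable of performance? no] OR [the contract is not reserved for sheltered workshops? no] → not satisfied.
rule 11 — Class-K Call: [Tier IV Contract (rule 5)? yes] OR [Class-C Procurement (rule 3)? no] → satisfied.
rule 1 — Primary Call: [Senior Call (rule 7)? yes] AND [Qualifying Acquisition (rule 9)? no] AND [Class-K Call (rule 11)? yes] → not satisfied.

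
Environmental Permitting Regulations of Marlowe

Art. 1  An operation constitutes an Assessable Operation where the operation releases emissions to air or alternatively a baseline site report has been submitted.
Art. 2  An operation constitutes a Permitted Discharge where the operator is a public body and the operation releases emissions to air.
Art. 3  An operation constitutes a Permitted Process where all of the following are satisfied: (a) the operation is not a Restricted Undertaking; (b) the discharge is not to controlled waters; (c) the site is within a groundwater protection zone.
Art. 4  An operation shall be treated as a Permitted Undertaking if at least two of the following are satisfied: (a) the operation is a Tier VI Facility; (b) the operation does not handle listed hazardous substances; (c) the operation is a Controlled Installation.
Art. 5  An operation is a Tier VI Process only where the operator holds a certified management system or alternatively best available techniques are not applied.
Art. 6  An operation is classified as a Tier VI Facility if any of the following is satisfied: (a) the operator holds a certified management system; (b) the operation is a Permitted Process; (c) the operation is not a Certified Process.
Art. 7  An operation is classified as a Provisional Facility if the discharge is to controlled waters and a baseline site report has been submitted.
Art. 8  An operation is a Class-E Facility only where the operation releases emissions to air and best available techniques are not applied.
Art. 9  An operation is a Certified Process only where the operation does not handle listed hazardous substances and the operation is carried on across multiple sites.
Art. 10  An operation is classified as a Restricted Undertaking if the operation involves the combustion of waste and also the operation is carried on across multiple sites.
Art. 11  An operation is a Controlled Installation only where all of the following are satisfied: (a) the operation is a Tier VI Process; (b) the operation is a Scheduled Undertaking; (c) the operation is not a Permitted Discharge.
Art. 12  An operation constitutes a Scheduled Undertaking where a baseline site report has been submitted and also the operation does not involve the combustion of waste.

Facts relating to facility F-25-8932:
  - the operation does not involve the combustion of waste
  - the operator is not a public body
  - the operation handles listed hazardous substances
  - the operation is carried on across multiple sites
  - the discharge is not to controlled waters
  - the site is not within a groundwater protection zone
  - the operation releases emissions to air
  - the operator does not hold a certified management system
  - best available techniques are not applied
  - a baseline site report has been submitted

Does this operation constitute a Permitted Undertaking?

article 10 — Restricted Undertaking: [the operation involves the combustion of waste? no] AND [the operation is carried on across multiple sites? yes] → not satisfied.
article 3 — Permitted Process: [not a Restricted Undertaking (article 10)? yes] AND [the discharge is not to controlled waters? yes] AND [the site is within a groundwater protection zone? no] → not satisfied.
article 9 — Certified Process: [the operation does not handle listed hazardous substances? no] AND [the operation is carried on across multiple sites? yes] → not satisfied.
article 6 — Tier VI Facility: [the operator holds a certified management system? no] OR [Permitted Process (article 3)? no] OR [not a Certified Process (article 9)? yes] → satisfied.
article 5 — Tier VI Process: [the operator holds a certified management system? no] OR [best available techniques are not applied? yes] → satisfied.
article 12 — Scheduled Undertaking: [a baseline site report has been submitted? yes] AND [the operation does not involve the combustion of waste? yes] → satisfied.
article 2 — Permitted Discharge: [the operator is a public body? no] AND [the operation releases emissions to air? yes] → not satisfied.
article 11 — Controlled Installation: [Tier VI Process (article 5)? yes] AND [Scheduled Undertaking (article 12)? yes] AND [not a Permitted Discharge (article 2)? yes] → satisfied.
article 4 — Permitted Undertaking: Tier VI Facility (article 6)? yes; the operation does not handle listed hazardous substances? no; Controlled Installation (article 11)? yes — 2 of 3 hold (need ≥2) → satisfied.

Yes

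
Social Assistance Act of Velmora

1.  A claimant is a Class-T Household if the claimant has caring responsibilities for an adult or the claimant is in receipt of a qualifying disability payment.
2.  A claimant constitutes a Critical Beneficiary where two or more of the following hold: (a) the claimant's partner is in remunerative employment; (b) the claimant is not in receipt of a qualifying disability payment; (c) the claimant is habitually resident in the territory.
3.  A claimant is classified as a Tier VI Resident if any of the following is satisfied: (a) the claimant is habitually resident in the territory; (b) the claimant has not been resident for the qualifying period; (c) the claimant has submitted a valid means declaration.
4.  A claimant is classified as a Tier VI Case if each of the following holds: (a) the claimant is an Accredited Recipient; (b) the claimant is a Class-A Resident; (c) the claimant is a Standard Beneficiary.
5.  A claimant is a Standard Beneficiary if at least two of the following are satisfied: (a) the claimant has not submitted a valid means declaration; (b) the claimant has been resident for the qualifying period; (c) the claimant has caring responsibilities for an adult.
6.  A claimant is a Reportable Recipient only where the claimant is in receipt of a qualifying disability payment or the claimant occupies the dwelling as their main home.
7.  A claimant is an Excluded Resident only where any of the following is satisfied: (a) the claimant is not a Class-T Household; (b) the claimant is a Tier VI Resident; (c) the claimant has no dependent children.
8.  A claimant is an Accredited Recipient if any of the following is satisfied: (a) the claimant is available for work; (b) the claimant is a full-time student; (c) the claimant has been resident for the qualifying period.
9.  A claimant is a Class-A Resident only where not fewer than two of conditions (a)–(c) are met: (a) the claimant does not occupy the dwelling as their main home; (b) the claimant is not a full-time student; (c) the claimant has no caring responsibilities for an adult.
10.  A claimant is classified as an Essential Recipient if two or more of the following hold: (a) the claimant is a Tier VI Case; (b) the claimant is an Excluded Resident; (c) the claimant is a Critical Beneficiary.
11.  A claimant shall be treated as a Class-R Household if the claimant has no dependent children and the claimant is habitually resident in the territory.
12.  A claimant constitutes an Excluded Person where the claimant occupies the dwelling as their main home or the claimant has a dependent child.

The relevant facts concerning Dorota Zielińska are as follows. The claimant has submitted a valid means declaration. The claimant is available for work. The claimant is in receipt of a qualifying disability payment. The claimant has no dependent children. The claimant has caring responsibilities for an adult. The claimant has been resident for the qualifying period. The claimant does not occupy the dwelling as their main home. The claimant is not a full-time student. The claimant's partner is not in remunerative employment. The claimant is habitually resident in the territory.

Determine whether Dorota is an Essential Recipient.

Yes

paragraph 8 — Accredited Recipient: [the claimant is available for work? yes] OR [the claimant is a full-time student? no] OR [the claimant has been resident for the qualifying period? yes] → satisfied.
paragraph 9 — Class-A Resident: the claimant does not occupy the dwelling as their main home? yes; the claimant is not a full-time student? yes; the claimant has no caring responsibilities for an adult? no — 2 of 3 hold (need ≥2) → satisfied.
paragraph 5 — Standard Beneficiary: the claimant has not submitted a valid means declaration? no; the claimant has been resident for the qualifying period? yes; the claimant has caring responsibilities for an adult? yes — 2 of 3 hold (need ≥2) → satisfied.
paragraph 4 — Tier VI Case: [Accredited Recipient (paragraph 8)? yes] AND [Class-A Resident (paragraph 9)? yes] AND [Standard Beneficiary (paragraph 5)? yes] → satisfied.
paragraph 1 — Class-T Household: [the claimant has caring responsibilities for an adult? yes] OR [the claimant is in receipt of a qualifying disability payment? yes] → satisfied.
paragraph 3 — Tier VI Resident: [the claimant is habitually resident in the territory? yes] OR [the claimant has not been resident for the qualifying period? no] OR [the claimant has submitted a valid means declaration? yes] → satisfied.
paragraph 7 — Excluded Resident: [not a Class-T Household (paragraph 1)? no] OR [Tier VI Resident (paragraph 3)? yes] OR [the claimant has no dependent children? yes] → satisfied.
paragraph 2 — Critical Beneficiary: the claimant's partner is in remunerative employment? no; the claimant is not in receipt of a qualifying disability payment? no; the claimant is habitually resident in the territory? yes — 1 of 3 hold (need ≥2) → not satisfied.
paragraph 10 — Essential Recipient: Tier VI Case (paragraph 4)? yes; Excluded Resident (paragraph 7)? yes; Critical Beneficiary (paragraph 2)? no — 2 of 3 hold (need ≥2) → satisfied.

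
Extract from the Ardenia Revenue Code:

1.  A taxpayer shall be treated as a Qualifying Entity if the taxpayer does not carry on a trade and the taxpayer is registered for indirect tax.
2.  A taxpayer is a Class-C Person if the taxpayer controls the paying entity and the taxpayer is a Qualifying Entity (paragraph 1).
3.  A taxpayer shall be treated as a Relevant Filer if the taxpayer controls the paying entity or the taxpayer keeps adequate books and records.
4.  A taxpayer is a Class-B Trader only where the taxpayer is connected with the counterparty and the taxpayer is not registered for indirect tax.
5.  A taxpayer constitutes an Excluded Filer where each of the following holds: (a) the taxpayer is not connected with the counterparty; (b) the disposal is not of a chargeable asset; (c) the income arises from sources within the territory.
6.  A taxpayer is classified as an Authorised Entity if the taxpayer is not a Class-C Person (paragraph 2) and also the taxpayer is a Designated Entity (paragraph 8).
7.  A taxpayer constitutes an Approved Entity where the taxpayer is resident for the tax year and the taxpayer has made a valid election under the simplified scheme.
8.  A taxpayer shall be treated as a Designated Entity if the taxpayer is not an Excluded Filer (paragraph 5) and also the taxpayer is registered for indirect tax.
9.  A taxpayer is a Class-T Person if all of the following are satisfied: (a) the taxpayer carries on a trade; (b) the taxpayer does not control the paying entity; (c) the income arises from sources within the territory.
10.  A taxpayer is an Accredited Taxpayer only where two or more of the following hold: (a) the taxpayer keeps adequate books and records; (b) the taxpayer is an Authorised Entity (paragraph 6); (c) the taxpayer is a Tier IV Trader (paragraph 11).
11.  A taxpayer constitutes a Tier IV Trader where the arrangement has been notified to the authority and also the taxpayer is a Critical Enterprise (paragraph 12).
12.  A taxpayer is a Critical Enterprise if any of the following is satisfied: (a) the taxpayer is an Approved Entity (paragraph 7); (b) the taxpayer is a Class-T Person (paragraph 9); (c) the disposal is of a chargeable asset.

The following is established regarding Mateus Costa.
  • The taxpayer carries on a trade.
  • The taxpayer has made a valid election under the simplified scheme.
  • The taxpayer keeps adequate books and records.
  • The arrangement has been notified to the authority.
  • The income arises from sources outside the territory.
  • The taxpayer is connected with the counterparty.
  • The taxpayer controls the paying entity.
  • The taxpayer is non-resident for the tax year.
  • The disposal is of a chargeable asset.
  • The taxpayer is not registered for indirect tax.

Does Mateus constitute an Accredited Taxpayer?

Yes

paragraph 1 — Qualifying Entity: [the taxpayer does not carry on a trade? no] AND [the taxpayer is registered for indirect tax? no] → not satisfied.
paragraph 2 — Class-C Person: [the taxpayer controls the paying entity? yes] AND [Qualifying Entity (paragraph 1)? no] → not satisfied.
paragraph 5 — Excluded Filer: [the taxpayer is not connected with the counterparty? no] AND [the disposal is not of a chargeable asset? no] AND [the income arises from sources within the territory? no] → not satisfied.
paragraph 8 — Designated Entity: [not an Excluded Filer (paragraph 5)? yes] AND [the taxpayer is registered for indirect tax? no] → not satisfied.
paragraph 6 — Authorised Entity: [not a Class-C Person (paragraph 2)? yes] AND [Designated Entity (paragraph 8)? no] → not satisfied.
paragraph 7 — Approved Entity: [the taxpayer is resident for the tax year? no] AND [the taxpayer has made a valid election under the simplified scheme? yes] → not satisfied.
paragraph 9 — Class-T Person: [the taxpayer carries on a trade? yes] AND [the taxpayer does not control the paying entity? no] AND [the income arises from sources within the territory? no] → not satisfied.
paragraph 12 — Critical Enterprise: [Approved Entity (paragraph 7)? no] OR [Class-T Person (paragraph 9)? no] OR [the disposal is of a chargeable asset? yes] → satisfied.
paragraph 11 — Tier IV Trader: [the arrangement has been notified to the authority? yes] AND [Critical Enterprise (paragraph 12)? yes] → satisfied.
paragraph 10 — Accredited Taxpayer: the taxpayer keeps adequate books and records? yes; Authorised Entity (paragraph 6)? no; Tier IV Trader (paragraph 11)? yes — 2 of 3 hold (need ≥2) → satisfied.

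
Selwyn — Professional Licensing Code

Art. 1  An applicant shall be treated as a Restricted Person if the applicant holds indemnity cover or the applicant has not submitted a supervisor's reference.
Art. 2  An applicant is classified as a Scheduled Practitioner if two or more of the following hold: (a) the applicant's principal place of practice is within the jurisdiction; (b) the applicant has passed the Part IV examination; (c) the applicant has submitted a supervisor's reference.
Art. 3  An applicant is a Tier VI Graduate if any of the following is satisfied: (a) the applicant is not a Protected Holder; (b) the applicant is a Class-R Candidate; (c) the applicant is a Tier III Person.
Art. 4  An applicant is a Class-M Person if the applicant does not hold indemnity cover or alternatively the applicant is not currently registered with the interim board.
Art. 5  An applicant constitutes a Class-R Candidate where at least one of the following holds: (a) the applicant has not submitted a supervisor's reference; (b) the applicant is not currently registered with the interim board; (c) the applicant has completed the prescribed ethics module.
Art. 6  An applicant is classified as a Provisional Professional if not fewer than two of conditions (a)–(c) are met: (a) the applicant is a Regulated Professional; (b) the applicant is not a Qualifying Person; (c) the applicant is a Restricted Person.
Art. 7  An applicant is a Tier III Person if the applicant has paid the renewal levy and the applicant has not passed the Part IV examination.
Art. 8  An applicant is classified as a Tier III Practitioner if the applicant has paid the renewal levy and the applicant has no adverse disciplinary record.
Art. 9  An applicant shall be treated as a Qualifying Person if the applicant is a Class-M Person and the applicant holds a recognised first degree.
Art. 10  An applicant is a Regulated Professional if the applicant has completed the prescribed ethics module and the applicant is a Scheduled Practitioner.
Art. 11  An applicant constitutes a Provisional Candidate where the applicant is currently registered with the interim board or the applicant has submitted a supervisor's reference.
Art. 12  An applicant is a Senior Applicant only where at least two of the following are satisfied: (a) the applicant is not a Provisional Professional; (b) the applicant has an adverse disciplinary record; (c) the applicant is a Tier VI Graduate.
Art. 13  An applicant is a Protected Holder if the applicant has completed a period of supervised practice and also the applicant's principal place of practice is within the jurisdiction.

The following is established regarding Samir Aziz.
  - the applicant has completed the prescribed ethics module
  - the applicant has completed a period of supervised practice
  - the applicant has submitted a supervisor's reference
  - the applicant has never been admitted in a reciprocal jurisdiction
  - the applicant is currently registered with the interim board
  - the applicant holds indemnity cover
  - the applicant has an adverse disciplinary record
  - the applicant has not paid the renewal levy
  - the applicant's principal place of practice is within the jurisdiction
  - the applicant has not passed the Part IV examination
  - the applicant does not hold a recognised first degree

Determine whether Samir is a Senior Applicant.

Yes

article 2 — Scheduled Practitioner: the applicant's principal place of practice is within the jurisdiction? yes; the applicant has passed the Part IV examination? no; the applicant has submitted a supervisor's reference? yes — 2 of 3 hold (need ≥2) → satisfied.
article 10 — Regulated Professional: [the applicant has completed the prescribed ethics module? yes] AND [Scheduled Practitioner (article 2)? yes] → satisfied.
article 4 — Class-M Person: [the applicant does not hold indemnity cover? no] OR [the applicant is not currently registered with the interim board? no] → not satisfied.
article 9 — Qualifying Person: [Class-M Person (article 4)? no] AND [the applicant holds a recognised first degree? no] → not satisfied.
article 1 — Restricted Person: [the applicant holds indemnity cover? yes] OR [the applicant has not submitted a supervisor's reference? no] → satisfied.
article 6 — Provisional Professional: Regulated Professional (article 10)? yes; not a Qualifying Person (article 9)? yes; Restricted Person (article 1)? yes — 3 of 3 hold (need ≥2) → satisfied.
article 13 — Protected Holder: [the applicant has completed a period of supervised practice? yes] AND [the applicant's principal place of practice is within the jurisdiction? yes] → satisfied.
article 5 — Class-R Candidate: [the applicant has not submitted a supervisor's reference? no] OR [the applicant is not currently registered with the interim board? no] OR [the applicant has completed the prescribed ethics module? yes] → satisfied.
article 7 — Tier III Person: [the applicant has paid the renewal levy? no] AND [the applicant has not passed the Part IV examination? yes] → not satisfied.
article 3 — Tier VI Graduate: [not a Protected Holder (article 13)? no] OR [Class-R Candidate (article 5)? yes] OR [Tier III Person (article 7)? no] → satisfied.
article 12 — Senior Applicant: not a Provisional Professional (article 6)? no; the applicant has an adverse disciplinary record? yes; Tier VI Graduate (article 3)? yes — 2 of 3 hold (need ≥2) → satisfied.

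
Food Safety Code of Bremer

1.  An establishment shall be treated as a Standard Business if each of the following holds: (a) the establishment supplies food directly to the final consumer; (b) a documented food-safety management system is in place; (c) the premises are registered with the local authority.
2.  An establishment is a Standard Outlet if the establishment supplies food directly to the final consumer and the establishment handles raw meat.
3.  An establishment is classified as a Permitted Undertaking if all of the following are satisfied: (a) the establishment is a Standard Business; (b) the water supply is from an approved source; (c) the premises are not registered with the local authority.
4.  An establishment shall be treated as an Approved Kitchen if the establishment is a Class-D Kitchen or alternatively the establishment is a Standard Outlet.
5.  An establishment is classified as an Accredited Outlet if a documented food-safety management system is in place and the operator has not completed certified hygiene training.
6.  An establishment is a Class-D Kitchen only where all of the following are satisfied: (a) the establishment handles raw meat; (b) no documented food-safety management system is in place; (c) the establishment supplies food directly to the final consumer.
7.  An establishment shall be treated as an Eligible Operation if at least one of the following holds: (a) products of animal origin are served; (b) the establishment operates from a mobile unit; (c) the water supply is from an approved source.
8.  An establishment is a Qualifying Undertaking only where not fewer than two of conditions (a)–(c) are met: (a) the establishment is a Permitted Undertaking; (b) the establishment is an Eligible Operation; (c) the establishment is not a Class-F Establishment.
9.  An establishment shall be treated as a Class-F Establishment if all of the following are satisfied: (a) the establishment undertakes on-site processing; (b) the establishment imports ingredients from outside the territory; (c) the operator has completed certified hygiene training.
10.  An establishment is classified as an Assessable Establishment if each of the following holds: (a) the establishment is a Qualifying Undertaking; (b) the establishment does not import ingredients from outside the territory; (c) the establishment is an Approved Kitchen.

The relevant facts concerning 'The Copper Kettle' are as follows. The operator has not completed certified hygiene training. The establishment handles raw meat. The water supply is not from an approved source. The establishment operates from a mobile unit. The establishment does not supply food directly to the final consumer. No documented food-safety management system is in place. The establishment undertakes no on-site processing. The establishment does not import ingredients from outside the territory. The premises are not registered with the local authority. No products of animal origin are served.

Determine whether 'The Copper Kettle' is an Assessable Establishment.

paragraph 1 — Standard Business: [the establishment supplies food directly to the final consumer? no] AND [a documented food-safety management system is in place? no] AND [the premises are registered with the local authority? no] → not satisfied.
paragraph 3 — Permitted Undertaking: [Standard Business (paragraph 1)? no] AND [the water supply is from an approved source? no] AND [the premises are not registered with the local authority? yes] → not satisfied.
paragraph 7 — Eligible Operation: [products of animal origin are served? no] OR [the establishment operates from a mobile unit? yes] OR [the water supply is from an approved source? no] → satisfied.
paragraph 9 — Class-F Establishment: [the establishment undertakes on-site processing? no] AND [the establishment imports ingredients from outside the territory? no] AND [the operator has completed certified hygiene training? no] → not satisfied.
paragraph 8 — Qualifying Undertaking: Permitted Undertaking (paragraph 3)? no; Eligible Operation (paragraph 7)? yes; not a Class-F Establishment (paragraph 9)? yes — 2 of 3 hold (need ≥2) → satisfied.
paragraph 6 — Class-D Kitchen: [the establishment handles raw meat? yes] AND [no documented food-safety management system is in place? yes] AND [the establishment supplies food directly to the final consumer? no] → not satisfied.
paragraph 2 — Standard Outlet: [the establishment supplies food directly to the final consumer? no] AND [the establishment handles raw meat? yes] → not satisfied.
paragraph 4 — Approved Kitchen: [Class-D Kitchen (paragraph 6)? no] OR [Standard Outlet (paragraph 2)? no] → not satisfied.
paragraph 10 — Assessable Establishment: [Qualifying Undertaking (paragraph 8)? yes] AND [the establishment does not import ingredients from outside the territory? yes] AND [Approved Kitchen (paragraph 4)? no] → not satisfied.

No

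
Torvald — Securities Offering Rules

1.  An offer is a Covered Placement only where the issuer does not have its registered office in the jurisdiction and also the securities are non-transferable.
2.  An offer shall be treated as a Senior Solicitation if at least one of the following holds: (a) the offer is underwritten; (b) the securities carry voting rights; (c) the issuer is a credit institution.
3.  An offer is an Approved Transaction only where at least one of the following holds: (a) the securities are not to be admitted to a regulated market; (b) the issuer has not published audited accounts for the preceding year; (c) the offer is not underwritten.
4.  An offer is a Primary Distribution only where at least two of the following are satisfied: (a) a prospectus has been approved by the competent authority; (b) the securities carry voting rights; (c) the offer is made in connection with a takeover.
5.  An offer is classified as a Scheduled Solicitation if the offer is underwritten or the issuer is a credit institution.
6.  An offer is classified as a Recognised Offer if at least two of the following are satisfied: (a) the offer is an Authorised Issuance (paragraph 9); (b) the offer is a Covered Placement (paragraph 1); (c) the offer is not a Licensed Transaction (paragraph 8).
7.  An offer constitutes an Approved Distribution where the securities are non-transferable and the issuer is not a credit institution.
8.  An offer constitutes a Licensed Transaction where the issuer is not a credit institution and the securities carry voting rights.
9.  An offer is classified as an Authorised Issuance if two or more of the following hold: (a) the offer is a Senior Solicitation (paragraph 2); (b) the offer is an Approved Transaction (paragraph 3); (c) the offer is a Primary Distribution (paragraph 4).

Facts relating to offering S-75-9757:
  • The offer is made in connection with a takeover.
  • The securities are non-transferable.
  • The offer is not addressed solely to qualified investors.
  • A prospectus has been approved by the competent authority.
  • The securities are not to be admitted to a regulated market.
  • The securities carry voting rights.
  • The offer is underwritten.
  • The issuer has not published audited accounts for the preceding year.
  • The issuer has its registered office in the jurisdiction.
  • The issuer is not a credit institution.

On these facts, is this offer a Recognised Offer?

No

paragraph 2 — Senior Solicitation: [the offer is underwritten? yes] OR [the securities carry voting rights? yes] OR [the issuer is a credit institution? no] → satisfied.
paragraph 3 — Approved Transaction: [the securities are not to be admitted to a regulated market? yes] OR [the issuer has not published audited accounts for the preceding year? yes] OR [the offer is not underwritten? no] → satisfied.
paragraph 4 — Primary Distribution: a prospectus has been approved by the competent authority? yes; the securities carry voting rights? yes; the offer is made in connection with a takeover? yes — 3 of 3 hold (need ≥2) → satisfied.
paragraph 9 — Authorised Issuance: Senior Solicitation (paragraph 2)? yes; Approved Transaction (paragraph 3)? yes; Primary Distribution (paragraph 4)? yes — 3 of 3 hold (need ≥2) → satisfied.
paragraph 1 — Covered Placement: [the issuer does not have its registered office in the jurisdiction? no] AND [the securities are non-transferable? yes] → not satisfied.
paragraph 8 — Licensed Transaction: [the issuer is not a credit institution? yes] AND [the securities carry voting rights? yes] → satisfied.
paragraph 6 — Recognised Offer: Authorised Issuance (paragraph 9)? yes; Covered Placement (paragraph 1)? no; not a Licensed Transaction (paragraph 8)? no — 1 of 3 hold (need ≥2) → not satisfied.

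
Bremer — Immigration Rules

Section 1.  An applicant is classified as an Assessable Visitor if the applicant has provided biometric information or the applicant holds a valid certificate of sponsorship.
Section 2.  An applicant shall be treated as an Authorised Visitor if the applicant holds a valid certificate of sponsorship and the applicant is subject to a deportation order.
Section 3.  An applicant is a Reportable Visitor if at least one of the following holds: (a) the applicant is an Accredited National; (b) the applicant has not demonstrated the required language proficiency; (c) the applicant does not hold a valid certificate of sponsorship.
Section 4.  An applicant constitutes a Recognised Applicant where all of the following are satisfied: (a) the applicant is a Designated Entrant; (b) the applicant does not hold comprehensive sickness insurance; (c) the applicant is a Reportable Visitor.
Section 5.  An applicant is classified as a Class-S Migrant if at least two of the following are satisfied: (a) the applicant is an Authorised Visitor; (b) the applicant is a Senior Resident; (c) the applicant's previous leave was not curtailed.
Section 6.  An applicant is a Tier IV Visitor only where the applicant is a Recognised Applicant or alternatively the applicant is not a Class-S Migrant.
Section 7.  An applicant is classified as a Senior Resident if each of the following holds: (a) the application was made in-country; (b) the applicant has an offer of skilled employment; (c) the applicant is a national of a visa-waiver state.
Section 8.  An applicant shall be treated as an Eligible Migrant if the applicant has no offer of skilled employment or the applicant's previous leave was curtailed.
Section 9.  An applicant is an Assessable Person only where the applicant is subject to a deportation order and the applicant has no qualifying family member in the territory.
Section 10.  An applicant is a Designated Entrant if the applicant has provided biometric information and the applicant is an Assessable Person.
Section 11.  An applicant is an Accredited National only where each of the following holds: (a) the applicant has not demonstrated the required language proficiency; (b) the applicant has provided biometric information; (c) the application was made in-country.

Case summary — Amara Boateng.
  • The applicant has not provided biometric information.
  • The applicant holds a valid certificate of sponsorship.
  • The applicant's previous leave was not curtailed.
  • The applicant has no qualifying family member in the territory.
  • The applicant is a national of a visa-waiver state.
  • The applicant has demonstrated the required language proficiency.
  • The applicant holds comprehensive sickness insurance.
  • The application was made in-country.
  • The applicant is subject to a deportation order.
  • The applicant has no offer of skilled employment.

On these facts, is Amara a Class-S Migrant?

section 2 — Authorised Visitor: [the applicant holds a valid certificate of sponsorship? yes] AND [the applicant is subject to a deportation order? yes] → satisfied.
section 7 — Senior Resident: [the application was made in-country? yes] AND [the applicant has an offer of skilled employment? no] AND [the applicant is a national of a visa-waiver state? yes] → not satisfied.
section 5 — Class-S Migrant: Authorised Visitor (section 2)? yes; Senior Resident (section 7)? no; the applicant's previous leave was not curtailed? yes — 2 of 3 hold (need ≥2) → satisfied.

Yes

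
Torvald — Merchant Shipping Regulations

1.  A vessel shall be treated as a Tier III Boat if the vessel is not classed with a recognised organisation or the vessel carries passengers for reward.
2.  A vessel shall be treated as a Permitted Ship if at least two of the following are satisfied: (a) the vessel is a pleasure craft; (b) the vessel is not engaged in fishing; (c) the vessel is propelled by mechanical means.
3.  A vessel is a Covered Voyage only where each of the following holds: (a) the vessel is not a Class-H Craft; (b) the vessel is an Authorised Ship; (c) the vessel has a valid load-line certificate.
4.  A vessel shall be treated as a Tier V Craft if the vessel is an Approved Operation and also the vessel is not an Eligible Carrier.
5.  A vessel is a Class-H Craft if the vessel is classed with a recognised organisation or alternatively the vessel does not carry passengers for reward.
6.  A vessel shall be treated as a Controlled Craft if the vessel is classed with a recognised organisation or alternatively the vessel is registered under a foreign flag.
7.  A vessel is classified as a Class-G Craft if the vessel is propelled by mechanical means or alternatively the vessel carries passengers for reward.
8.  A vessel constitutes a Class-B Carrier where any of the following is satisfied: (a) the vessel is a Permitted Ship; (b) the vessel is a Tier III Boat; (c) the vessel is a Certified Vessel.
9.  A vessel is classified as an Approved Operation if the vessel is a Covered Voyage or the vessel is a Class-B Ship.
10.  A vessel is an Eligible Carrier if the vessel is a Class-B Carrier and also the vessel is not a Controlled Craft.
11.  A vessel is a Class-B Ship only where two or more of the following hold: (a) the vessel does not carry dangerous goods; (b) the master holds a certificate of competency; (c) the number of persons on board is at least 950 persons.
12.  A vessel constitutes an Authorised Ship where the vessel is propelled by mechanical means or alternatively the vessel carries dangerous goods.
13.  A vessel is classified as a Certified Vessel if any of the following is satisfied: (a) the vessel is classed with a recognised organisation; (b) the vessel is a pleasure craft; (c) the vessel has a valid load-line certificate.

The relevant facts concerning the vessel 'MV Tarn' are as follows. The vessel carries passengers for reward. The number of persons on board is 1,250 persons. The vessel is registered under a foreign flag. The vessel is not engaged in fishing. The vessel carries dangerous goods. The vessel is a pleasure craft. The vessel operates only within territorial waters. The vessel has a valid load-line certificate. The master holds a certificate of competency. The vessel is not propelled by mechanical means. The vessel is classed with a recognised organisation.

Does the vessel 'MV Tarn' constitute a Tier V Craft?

Yes

paragraph 5 — Class-H Craft: [the vessel is classed with a recognised organisation? yes] OR [the vessel does not carry passengers for reward? no] → satisfied.
paragraph 12 — Authorised Ship: [the vessel is propelled by mechanical means? no] OR [the vessel carries dangerous goods? yes] → satisfied.
paragraph 3 — Covered Voyage: [not a Class-H Craft (paragraph 5)? no] AND [Authorised Ship (paragraph 12)? yes] AND [the vessel has a valid load-line certificate? yes] → not satisfied.
paragraph 11 — Class-B Ship: the vessel does not carry dangerous goods? no; the master holds a certificate of competency? yes; number of persons on board: 1,250 persons ≥ 950 persons? yes — 2 of 3 hold (need ≥2) → satisfied.
paragraph 9 — Approved Operation: [Covered Voyage (paragraph 3)? no] OR [Class-B Ship (paragraph 11)? yes] → satisfied.
paragraph 2 — Permitted Ship: the vessel is a pleasure craft? yes; the vessel is not engaged in fishing? yes; the vessel is propelled by mechanical means? no — 2 of 3 hold (need ≥2) → satisfied.
paragraph 1 — Tier III Boat: [the vessel is not classed with a recognised organisation? no] OR [the vessel carries passengers for reward? yes] → satisfied.
paragraph 13 — Certified Vessel: [the vessel is classed with a recognised organisation? yes] OR [the vessel is a pleasure craft? yes] OR [the vessel has a valid load-line certificate? yes] → satisfied.
paragraph 8 — Class-B Carrier: [Permitted Ship (paragraph 2)? yes] OR [Tier III Boat (paragraph 1)? yes] OR [Certified Vessel (paragraph 13)? yes] → satisfied.
paragraph 6 — Controlled Craft: [the vessel is classed with a recognised organisation? yes] OR [the vessel is registered under a foreign flag? yes] → satisfied.
paragraph 10 — Eligible Carrier: [Class-B Carrier (paragraph 8)? yes] AND [not a Controlled Craft (paragraph 6)? no] → not satisfied.
paragraph 4 — Tier V Craft: [Approved Operation (paragraph 9)? yes] AND [not an Eligible Carrier (paragraph 10)? yes] → satisfied.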